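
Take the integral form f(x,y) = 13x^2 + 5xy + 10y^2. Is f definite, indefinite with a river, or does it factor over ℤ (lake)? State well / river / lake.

D = b²−4ac = 5² − 4·13·10 = -495
D < 0 ⇒ definite ⇒ every region one sign ⇒ single well

well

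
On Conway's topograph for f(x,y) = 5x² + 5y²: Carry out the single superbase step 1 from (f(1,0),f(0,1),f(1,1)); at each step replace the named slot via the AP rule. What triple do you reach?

start (5,5,10) = (f(1,0),f(0,1),f(1,1))
replace slot 1: 2·(5+10) − 5 = 25 → (25,5,10)

25,5,10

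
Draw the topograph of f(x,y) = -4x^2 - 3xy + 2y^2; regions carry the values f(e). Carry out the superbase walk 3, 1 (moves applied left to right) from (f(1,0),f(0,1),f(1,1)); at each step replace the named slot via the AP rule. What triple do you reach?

start (-4,2,-5) = (f(1,0),f(0,1),f(1,1))
replace slot 3: 2·((-4)+2) − (-5) = 1 → (-4,2,1)
replace slot 1: 2·(2+1) − (-4) = 10 → (10,2,1)

10,2,1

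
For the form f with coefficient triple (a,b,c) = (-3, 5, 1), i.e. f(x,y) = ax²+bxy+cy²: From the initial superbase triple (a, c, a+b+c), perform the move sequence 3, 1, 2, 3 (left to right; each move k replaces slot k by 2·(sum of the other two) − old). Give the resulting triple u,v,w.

start (-3,1,3) = (f(1,0),f(0,1),f(1,1))
replace slot 3: 2·((-3)+1) − 3 = -7 → (-3,1,-7)
replace slot 1: 2·(1+(-7)) − (-3) = -9 → (-9,1,-7)
replace slot 2: 2·((-9)+(-7)) − 1 = -33 → (-9,-33,-7)
replace slot 3: 2·((-9)+(-33)) − (-7) = -77 → (-9,-33,-77)

-9,-33,-77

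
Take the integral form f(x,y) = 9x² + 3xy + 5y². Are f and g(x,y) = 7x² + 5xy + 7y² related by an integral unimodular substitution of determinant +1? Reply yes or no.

D₁ = -171, D₂ = -171
f: flip: (9,3,5)→(5,-3,9)
f: reduced (well bottom): (5,-3,9) with a≤c, −a<b≤a
g: reduced (well bottom): (7,5,7) with a≤c, −a<b≤a
reduced forms (5, -3, 9) vs (7, 5, 7) ⇒ inequivalent

no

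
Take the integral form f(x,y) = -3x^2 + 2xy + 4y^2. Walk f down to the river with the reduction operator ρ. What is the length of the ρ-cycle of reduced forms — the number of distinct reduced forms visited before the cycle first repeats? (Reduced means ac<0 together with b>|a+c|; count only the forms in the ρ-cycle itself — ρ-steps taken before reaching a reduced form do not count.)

D = 52, ⌊√D⌋ = 7
river: ρ → (4,6,-1)
river: ρ → (-1,6,4)
river: ρ → (4,2,-3)
river: ρ → (-3,4,3)
river: ρ → (3,2,-4)
river: ρ → (-4,6,1)
river: ρ → (1,6,-4)
river: ρ → (-4,2,3)
river: ρ → (3,4,-3)
river: ρ → (-3,2,4)
ρ-cycle length = 10 (tail of 0 descent steps not counted)

10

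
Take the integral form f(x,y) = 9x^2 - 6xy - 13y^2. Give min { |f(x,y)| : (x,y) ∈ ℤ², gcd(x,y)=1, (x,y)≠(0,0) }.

descent: ρ → (-13,6,9)  [lands on river]
river: ρ → (9,12,-10)
river: ρ → (-10,8,11)
river: ρ → (11,14,-7)
river: ρ → (-7,14,11)
river: ρ → (11,8,-10)
river: ρ → (-10,12,9)
river: ρ → (9,6,-13)
river: ρ → (-13,20,2)
river: ρ → (2,20,-13)
closes: descent 1, river 10
min |a| on river = 2

2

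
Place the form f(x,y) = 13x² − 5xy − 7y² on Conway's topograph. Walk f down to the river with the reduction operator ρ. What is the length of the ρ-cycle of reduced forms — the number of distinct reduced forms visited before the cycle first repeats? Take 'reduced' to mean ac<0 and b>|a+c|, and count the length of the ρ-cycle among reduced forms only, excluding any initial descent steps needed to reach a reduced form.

D = 389, ⌊√D⌋ = 19
descent: ρ → (-7,19,1)  [lands on river]
river: ρ → (1,19,-7)
river: ρ → (-7,9,11)
river: ρ → (11,13,-5)
river: ρ → (-5,17,5)
river: ρ → (5,13,-11)
river: ρ → (-11,9,7)
river: ρ → (7,19,-1)
river: ρ → (-1,19,7)
river: ρ → (7,9,-11)
river: ρ → (-11,13,5)
river: ρ → (5,17,-5)
river: ρ → (-5,13,11)
river: ρ → (11,9,-7)
ρ-cycle length = 14 (tail of 1 descent step not counted)

14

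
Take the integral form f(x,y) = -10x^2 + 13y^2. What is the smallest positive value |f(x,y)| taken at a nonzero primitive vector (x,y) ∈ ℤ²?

descent: ρ → (13,0,-10)
descent: ρ → (-10,20,3)  [lands on river]
river: ρ → (3,22,-3)
river: ρ → (-3,20,10)
river: ρ → (10,20,-3)
river: ρ → (-3,22,3)
river: ρ → (3,20,-10)
closes: descent 2, river 6
min |a| on river = 3

3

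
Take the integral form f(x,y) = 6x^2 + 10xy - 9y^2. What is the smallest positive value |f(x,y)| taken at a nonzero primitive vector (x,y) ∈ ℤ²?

river: ρ → (-9,8,7)
river: ρ → (7,6,-10)
river: ρ → (-10,14,3)
river: ρ → (3,16,-5)
river: ρ → (-5,14,6)
river: ρ → (6,10,-9)
closes: descent 0, river 6
min |a| on river = 3

3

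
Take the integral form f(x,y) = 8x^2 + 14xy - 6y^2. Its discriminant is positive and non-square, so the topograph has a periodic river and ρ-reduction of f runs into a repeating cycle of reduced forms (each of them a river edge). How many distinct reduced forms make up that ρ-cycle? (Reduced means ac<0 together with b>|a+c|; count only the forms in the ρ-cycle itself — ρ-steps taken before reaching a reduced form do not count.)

D = 388, ⌊√D⌋ = 19
river: ρ → (-6,10,12)
river: ρ → (12,14,-4)
river: ρ → (-4,18,4)
river: ρ → (4,14,-12)
river: ρ → (-12,10,6)
river: ρ → (6,14,-8)
river: ρ → (-8,18,2)
river: ρ → (2,18,-8)
river: ρ → (-8,14,6)
river: ρ → (6,10,-12)
river: ρ → (-12,14,4)
river: ρ → (4,18,-4)
river: ρ → (-4,14,12)
river: ρ → (12,10,-6)
river: ρ → (-6,14,8)
river: ρ → (8,18,-2)
river: ρ → (-2,18,8)
river: ρ → (8,14,-6)
ρ-cycle length = 18 (tail of 0 descent steps not counted)

18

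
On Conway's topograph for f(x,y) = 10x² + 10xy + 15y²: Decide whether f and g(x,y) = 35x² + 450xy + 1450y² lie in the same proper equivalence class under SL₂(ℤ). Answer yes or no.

D₁ = -500, D₂ = -500
f: reduced (well bottom): (10,10,15) with a≤c, −a<b≤a
g: translate: b→30 (≡450 mod 70), so (35,450,1450)→(35,30,10)
g: flip: (35,30,10)→(10,-30,35)
g: translate: b→10 (≡-30 mod 20), so (10,-30,35)→(10,10,15)
g: reduced (well bottom): (10,10,15) with a≤c, −a<b≤a
reduced forms (10, 10, 15) vs (10, 10, 15) ⇒ equivalent

yes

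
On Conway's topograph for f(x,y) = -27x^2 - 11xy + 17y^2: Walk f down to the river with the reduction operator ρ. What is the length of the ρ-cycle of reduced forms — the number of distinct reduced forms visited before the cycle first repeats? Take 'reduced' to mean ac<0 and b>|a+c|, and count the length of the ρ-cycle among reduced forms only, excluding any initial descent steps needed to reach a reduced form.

D = 1957, ⌊√D⌋ = 44
descent: ρ → (17,11,-27)  [lands on river]
river: ρ → (-27,43,1)
river: ρ → (1,43,-27)
river: ρ → (-27,11,17)
river: ρ → (17,23,-21)
river: ρ → (-21,19,19)
river: ρ → (19,19,-21)
river: ρ → (-21,23,17)
ρ-cycle length = 8 (tail of 1 descent step not counted)

8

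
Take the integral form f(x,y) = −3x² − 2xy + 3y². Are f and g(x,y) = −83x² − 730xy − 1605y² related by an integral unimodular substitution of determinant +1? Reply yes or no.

D₁ = 40, D₂ = 40
river cycle of f (length 6): (3, 2, -3), (-3, 4, 2), (2, 4, -3), (-3, 2, 3), (3, 4, -2), (-2, 4, 3)
river cycle of g (length 6): (-2, 4, 3), (3, 2, -3), (-3, 4, 2), (2, 4, -3), (-3, 2, 3), (3, 4, -2)
cycles coincide ⇒ equivalent

yes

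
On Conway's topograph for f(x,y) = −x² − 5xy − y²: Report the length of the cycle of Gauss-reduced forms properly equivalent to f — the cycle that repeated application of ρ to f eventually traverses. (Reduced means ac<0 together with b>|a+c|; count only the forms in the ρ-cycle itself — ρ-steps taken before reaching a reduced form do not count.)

D = 21, ⌊√D⌋ = 4
descent: ρ → (-1,3,3)  [lands on river]
river: ρ → (3,3,-1)
ρ-cycle length = 2 (tail of 1 descent step not counted)

2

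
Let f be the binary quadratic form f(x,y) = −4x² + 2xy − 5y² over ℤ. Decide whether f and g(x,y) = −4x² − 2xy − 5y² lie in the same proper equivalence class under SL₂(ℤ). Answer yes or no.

D₁ = -76, D₂ = -76
f is negative-definite; reduce −f:
−f: reduced (well bottom): (4,-2,5) with a≤c, −a<b≤a
flip sign back: reduced form of f is (-4,2,-5)
g is negative-definite; reduce −g:
−g: reduced (well bottom): (4,2,5) with a≤c, −a<b≤a
flip sign back: reduced form of g is (-4,-2,-5)
reduced forms (-4, 2, -5) vs (-4, -2, -5) ⇒ inequivalent

no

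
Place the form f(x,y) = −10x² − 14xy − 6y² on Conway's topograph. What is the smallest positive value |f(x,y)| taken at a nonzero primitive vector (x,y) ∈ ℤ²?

translate: b→-6 (≡14 mod 20), so (10,14,6)→(10,-6,2)
flip: (10,-6,2)→(2,6,10)
translate: b→2 (≡6 mod 4), so (2,6,10)→(2,2,6)
reduced (well bottom): (2,2,6) with a≤c, −a<b≤a
well minimum |f| = |-2| = 2 (negative-definite)

2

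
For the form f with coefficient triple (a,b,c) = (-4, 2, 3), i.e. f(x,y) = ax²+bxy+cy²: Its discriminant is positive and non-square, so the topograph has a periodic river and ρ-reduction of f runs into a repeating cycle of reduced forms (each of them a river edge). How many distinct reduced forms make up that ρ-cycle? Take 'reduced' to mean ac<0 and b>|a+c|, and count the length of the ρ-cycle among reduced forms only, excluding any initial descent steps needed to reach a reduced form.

D = 52, ⌊√D⌋ = 7
river: ρ → (3,4,-3)
river: ρ → (-3,2,4)
river: ρ → (4,6,-1)
river: ρ → (-1,6,4)
river: ρ → (4,2,-3)
river: ρ → (-3,4,3)
river: ρ → (3,2,-4)
river: ρ → (-4,6,1)
river: ρ → (1,6,-4)
river: ρ → (-4,2,3)
ρ-cycle length = 10 (tail of 0 descent steps not counted)

10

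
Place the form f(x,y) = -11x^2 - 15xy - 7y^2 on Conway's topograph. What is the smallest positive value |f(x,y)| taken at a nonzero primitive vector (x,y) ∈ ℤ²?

translate: b→-7 (≡15 mod 22), so (11,15,7)→(11,-7,3)
flip: (11,-7,3)→(3,7,11)
translate: b→1 (≡7 mod 6), so (3,7,11)→(3,1,7)
reduced (well bottom): (3,1,7) with a≤c, −a<b≤a
well minimum |f| = |-3| = 3 (negative-definite)

3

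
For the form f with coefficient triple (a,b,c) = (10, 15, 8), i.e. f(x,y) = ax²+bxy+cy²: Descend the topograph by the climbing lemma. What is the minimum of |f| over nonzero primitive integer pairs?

translate: b→-5 (≡15 mod 20), so (10,15,8)→(10,-5,3)
flip: (10,-5,3)→(3,5,10)
translate: b→-1 (≡5 mod 6), so (3,5,10)→(3,-1,8)
reduced (well bottom): (3,-1,8) with a≤c, −a<b≤a
well minimum = a = 3

3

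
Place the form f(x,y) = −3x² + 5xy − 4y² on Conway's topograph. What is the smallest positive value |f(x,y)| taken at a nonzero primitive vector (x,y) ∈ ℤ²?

translate: b→1 (≡-5 mod 6), so (3,-5,4)→(3,1,2)
flip: (3,1,2)→(2,-1,3)
reduced (well bottom): (2,-1,3) with a≤c, −a<b≤a
well minimum |f| = |-2| = 2 (negative-definite)

2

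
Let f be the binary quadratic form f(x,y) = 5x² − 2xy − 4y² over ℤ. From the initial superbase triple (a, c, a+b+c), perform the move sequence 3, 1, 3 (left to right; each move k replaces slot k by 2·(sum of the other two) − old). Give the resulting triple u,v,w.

start (5,-4,-1) = (f(1,0),f(0,1),f(1,1))
replace slot 3: 2·(5+(-4)) − (-1) = 3 → (5,-4,3)
replace slot 1: 2·((-4)+3) − 5 = -7 → (-7,-4,3)
replace slot 3: 2·((-7)+(-4)) − 3 = -25 → (-7,-4,-25)

-7,-4,-25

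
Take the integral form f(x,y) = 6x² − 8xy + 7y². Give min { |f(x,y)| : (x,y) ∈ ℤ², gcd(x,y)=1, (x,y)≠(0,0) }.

translate: b→4 (≡-8 mod 12), so (6,-8,7)→(6,4,5)
flip: (6,4,5)→(5,-4,6)
reduced (well bottom): (5,-4,6) with a≤c, −a<b≤a
well minimum = a = 5

5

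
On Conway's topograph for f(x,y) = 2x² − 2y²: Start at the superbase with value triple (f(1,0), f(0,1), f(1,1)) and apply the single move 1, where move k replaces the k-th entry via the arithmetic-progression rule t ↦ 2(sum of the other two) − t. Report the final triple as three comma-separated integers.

start (2,-2,0) = (f(1,0),f(0,1),f(1,1))
replace slot 1: 2·((-2)+0) − 2 = -6 → (-6,-2,0)

-6,-2,0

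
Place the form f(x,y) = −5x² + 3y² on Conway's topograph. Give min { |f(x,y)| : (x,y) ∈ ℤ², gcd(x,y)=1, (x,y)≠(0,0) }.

descent: ρ → (3,6,-2)  [lands on river]
river: ρ → (-2,6,3)
closes: descent 1, river 2
min |a| on river = 2

2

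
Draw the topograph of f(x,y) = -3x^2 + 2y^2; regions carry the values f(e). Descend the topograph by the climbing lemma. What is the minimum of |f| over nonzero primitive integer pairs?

descent: ρ → (2,4,-1)  [lands on river]
river: ρ → (-1,4,2)
closes: descent 1, river 2
min |a| on river = 1

1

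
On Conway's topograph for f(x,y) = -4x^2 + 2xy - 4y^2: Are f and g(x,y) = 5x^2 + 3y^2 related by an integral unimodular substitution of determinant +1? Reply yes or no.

D₁ = -60, D₂ = -60
f is negative-definite; reduce −f:
−f: flip: (4,-2,4)→(4,2,4)
−f: reduced (well bottom): (4,2,4) with a≤c, −a<b≤a
flip sign back: reduced form of f is (-4,-2,-4)
g: flip: (5,0,3)→(3,0,5)
g: reduced (well bottom): (3,0,5) with a≤c, −a<b≤a
reduced forms (-4, -2, -4) vs (3, 0, 5) ⇒ inequivalent

no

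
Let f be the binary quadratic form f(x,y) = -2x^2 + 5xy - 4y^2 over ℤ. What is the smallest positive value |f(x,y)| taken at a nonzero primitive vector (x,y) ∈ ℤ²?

translate: b→-1 (≡-5 mod 4), so (2,-5,4)→(2,-1,1)
flip: (2,-1,1)→(1,1,2)
reduced (well bottom): (1,1,2) with a≤c, −a<b≤a
well minimum |f| = |-1| = 1 (negative-definite)

1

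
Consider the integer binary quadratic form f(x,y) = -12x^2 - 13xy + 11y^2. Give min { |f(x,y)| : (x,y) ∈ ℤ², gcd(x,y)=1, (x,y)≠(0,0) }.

descent: ρ → (11,13,-12)  [lands on river]
river: ρ → (-12,11,12)
river: ρ → (12,13,-11)
river: ρ → (-11,9,14)
river: ρ → (14,19,-6)
river: ρ → (-6,17,17)
river: ρ → (17,17,-6)
river: ρ → (-6,19,14)
river: ρ → (14,9,-11)
river: ρ → (-11,13,12)
river: ρ → (12,11,-12)
river: ρ → (-12,13,11)
river: ρ → (11,9,-14)
river: ρ → (-14,19,6)
river: ρ → (6,17,-17)
river: ρ → (-17,17,6)
river: ρ → (6,19,-14)
river: ρ → (-14,9,11)
closes: descent 1, river 18
min |a| on river = 6

6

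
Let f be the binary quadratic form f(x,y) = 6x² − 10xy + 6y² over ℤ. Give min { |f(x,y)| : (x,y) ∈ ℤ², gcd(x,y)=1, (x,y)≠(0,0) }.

translate: b→2 (≡-10 mod 12), so (6,-10,6)→(6,2,2)
flip: (6,2,2)→(2,-2,6)
translate: b→2 (≡-2 mod 4), so (2,-2,6)→(2,2,6)
reduced (well bottom): (2,2,6) with a≤c, −a<b≤a
well minimum = a = 2

2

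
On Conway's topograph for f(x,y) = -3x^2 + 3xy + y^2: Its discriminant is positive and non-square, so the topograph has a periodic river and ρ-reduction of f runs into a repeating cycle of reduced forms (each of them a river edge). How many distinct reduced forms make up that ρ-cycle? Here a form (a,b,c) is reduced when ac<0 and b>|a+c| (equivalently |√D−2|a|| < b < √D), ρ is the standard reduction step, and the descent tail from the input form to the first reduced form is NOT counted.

D = 21, ⌊√D⌋ = 4
river: ρ → (1,3,-3)
river: ρ → (-3,3,1)
ρ-cycle length = 2 (tail of 0 descent steps not counted)

2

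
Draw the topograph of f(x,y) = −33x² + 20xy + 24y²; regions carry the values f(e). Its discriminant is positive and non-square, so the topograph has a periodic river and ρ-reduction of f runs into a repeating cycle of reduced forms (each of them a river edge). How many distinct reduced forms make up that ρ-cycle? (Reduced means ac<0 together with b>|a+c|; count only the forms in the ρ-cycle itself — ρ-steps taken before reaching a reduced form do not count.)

D = 3568, ⌊√D⌋ = 59
river: ρ → (24,28,-29)
river: ρ → (-29,30,23)
river: ρ → (23,16,-36)
river: ρ → (-36,56,3)
river: ρ → (3,58,-17)
river: ρ → (-17,44,24)
river: ρ → (24,52,-9)
river: ρ → (-9,56,12)
river: ρ → (12,40,-41)
river: ρ → (-41,42,11)
river: ρ → (11,46,-33)
river: ρ → (-33,20,24)
ρ-cycle length = 12 (tail of 0 descent steps not counted)

12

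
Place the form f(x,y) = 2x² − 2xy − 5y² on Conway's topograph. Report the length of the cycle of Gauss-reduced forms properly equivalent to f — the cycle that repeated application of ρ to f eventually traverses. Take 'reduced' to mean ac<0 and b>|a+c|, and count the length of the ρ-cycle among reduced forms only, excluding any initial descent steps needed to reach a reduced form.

D = 44, ⌊√D⌋ = 6
descent: ρ → (-5,2,2)
descent: ρ → (2,6,-1)  [lands on river]
river: ρ → (-1,6,2)
ρ-cycle length = 2 (tail of 2 descent steps not counted)

2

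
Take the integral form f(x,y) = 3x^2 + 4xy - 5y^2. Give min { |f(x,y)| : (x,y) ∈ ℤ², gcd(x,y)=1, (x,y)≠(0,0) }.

river: ρ → (-5,6,2)
river: ρ → (2,6,-5)
river: ρ → (-5,4,3)
river: ρ → (3,8,-1)
river: ρ → (-1,8,3)
river: ρ → (3,4,-5)
closes: descent 0, river 6
min |a| on river = 1

1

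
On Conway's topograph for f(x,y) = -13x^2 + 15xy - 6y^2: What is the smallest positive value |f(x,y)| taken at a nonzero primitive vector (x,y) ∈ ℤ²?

translate: b→11 (≡-15 mod 26), so (13,-15,6)→(13,11,4)
flip: (13,11,4)→(4,-11,13)
translate: b→-3 (≡-11 mod 8), so (4,-11,13)→(4,-3,6)
reduced (well bottom): (4,-3,6) with a≤c, −a<b≤a
well minimum |f| = |-4| = 4 (negative-definite)

4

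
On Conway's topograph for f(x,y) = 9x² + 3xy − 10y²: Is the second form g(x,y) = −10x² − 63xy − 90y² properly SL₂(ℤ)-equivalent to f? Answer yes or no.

D₁ = 369, D₂ = 369
river cycle of f (length 16): (-10, 17, 2), (2, 19, -1), (-1, 19, 2), (2, 17, -10), (-10, 3, 9), (9, 15, -4), (-4, 17, 5), (5, 13, -10), (-10, 7, 8), (8, 9, -9), … (6 more)
river cycle of g (length 16): (-10, 17, 2), (2, 19, -1), (-1, 19, 2), (2, 17, -10), (-10, 3, 9), (9, 15, -4), (-4, 17, 5), (5, 13, -10), (-10, 7, 8), (8, 9, -9), … (6 more)
cycles coincide ⇒ equivalent

yes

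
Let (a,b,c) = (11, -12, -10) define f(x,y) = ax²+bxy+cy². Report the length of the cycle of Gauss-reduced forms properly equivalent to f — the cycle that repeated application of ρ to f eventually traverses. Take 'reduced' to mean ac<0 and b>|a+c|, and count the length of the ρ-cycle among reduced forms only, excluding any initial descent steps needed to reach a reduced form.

D = 584, ⌊√D⌋ = 24
descent: ρ → (-10,12,11)  [lands on river]
river: ρ → (11,10,-11)
river: ρ → (-11,12,10)
river: ρ → (10,8,-13)
river: ρ → (-13,18,5)
river: ρ → (5,22,-5)
river: ρ → (-5,18,13)
river: ρ → (13,8,-10)
ρ-cycle length = 8 (tail of 1 descent step not counted)

8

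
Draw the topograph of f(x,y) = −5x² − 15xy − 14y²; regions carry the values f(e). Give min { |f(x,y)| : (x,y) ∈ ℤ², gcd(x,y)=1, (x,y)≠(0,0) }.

translate: b→5 (≡15 mod 10), so (5,15,14)→(5,5,4)
flip: (5,5,4)→(4,-5,5)
translate: b→3 (≡-5 mod 8), so (4,-5,5)→(4,3,4)
reduced (well bottom): (4,3,4) with a≤c, −a<b≤a
well minimum |f| = |-4| = 4 (negative-definite)

4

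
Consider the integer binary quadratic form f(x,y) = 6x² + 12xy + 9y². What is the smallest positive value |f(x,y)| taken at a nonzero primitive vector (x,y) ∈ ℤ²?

translate: b→0 (≡12 mod 12), so (6,12,9)→(6,0,3)
flip: (6,0,3)→(3,0,6)
reduced (well bottom): (3,0,6) with a≤c, −a<b≤a
well minimum = a = 3

3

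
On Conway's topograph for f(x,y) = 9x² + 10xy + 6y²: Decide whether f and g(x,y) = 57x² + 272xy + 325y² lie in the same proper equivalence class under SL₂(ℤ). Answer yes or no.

D₁ = -116, D₂ = -116
f: translate: b→-8 (≡10 mod 18), so (9,10,6)→(9,-8,5)
f: flip: (9,-8,5)→(5,8,9)
f: translate: b→-2 (≡8 mod 10), so (5,8,9)→(5,-2,6)
f: reduced (well bottom): (5,-2,6) with a≤c, −a<b≤a
g: translate: b→44 (≡272 mod 114), so (57,272,325)→(57,44,9)
g: flip: (57,44,9)→(9,-44,57)
g: translate: b→-8 (≡-44 mod 18), so (9,-44,57)→(9,-8,5)
g: flip: (9,-8,5)→(5,8,9)
g: translate: b→-2 (≡8 mod 10), so (5,8,9)→(5,-2,6)
g: reduced (well bottom): (5,-2,6) with a≤c, −a<b≤a
reduced forms (5, -2, 6) vs (5, -2, 6) ⇒ equivalent

yes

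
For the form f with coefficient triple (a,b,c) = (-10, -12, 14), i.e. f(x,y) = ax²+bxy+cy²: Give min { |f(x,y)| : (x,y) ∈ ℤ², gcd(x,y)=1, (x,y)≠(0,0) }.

descent: ρ → (14,12,-10)  [lands on river]
river: ρ → (-10,8,16)
river: ρ → (16,24,-2)
river: ρ → (-2,24,16)
river: ρ → (16,8,-10)
river: ρ → (-10,12,14)
river: ρ → (14,16,-8)
river: ρ → (-8,16,14)
closes: descent 1, river 8
min |a| on river = 2

2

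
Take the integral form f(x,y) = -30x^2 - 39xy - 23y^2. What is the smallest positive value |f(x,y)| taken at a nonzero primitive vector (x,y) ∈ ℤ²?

translate: b→-21 (≡39 mod 60), so (30,39,23)→(30,-21,14)
flip: (30,-21,14)→(14,21,30)
translate: b→-7 (≡21 mod 28), so (14,21,30)→(14,-7,23)
reduced (well bottom): (14,-7,23) with a≤c, −a<b≤a
well minimum |f| = |-14| = 14 (negative-definite)

14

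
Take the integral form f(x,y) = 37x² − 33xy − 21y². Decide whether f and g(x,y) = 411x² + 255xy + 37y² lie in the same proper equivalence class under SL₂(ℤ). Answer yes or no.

D₁ = 4197, D₂ = 4197
river cycle of f (length 14): (-21, 33, 37), (37, 41, -17), (-17, 61, 7), (7, 51, -57), (-57, 63, 1), (1, 63, -57), (-57, 51, 7), (7, 61, -17), (-17, 41, 37), (37, 33, -21), … (4 more)
river cycle of g (length 14): (37, 41, -17), (-17, 61, 7), (7, 51, -57), (-57, 63, 1), (1, 63, -57), (-57, 51, 7), (7, 61, -17), (-17, 41, 37), (37, 33, -21), (-21, 51, 19), … (4 more)
cycles coincide ⇒ equivalent

yes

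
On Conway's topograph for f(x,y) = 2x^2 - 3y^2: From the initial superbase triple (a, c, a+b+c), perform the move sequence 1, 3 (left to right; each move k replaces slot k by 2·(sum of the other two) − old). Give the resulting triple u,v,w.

start (2,-3,-1) = (f(1,0),f(0,1),f(1,1))
replace slot 1: 2·((-3)+(-1)) − 2 = -10 → (-10,-3,-1)
replace slot 3: 2·((-10)+(-3)) − (-1) = -25 → (-10,-3,-25)

-10,-3,-25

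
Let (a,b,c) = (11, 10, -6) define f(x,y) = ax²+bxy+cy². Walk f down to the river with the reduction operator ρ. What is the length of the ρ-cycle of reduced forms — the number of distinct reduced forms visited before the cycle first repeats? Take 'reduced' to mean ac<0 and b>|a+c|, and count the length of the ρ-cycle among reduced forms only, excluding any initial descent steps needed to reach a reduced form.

D = 364, ⌊√D⌋ = 19
river: ρ → (-6,14,7)
river: ρ → (7,14,-6)
river: ρ → (-6,10,11)
river: ρ → (11,12,-5)
river: ρ → (-5,18,2)
river: ρ → (2,18,-5)
river: ρ → (-5,12,11)
river: ρ → (11,10,-6)
ρ-cycle length = 8 (tail of 0 descent steps not counted)

8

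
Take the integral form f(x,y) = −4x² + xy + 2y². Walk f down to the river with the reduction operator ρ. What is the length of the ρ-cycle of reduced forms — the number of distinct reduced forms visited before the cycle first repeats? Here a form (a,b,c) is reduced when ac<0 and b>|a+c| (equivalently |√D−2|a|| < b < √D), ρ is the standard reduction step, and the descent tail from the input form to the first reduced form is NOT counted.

D = 33, ⌊√D⌋ = 5
descent: ρ → (2,3,-3)  [lands on river]
river: ρ → (-3,3,2)
river: ρ → (2,5,-1)
river: ρ → (-1,5,2)
ρ-cycle length = 4 (tail of 1 descent step not counted)

4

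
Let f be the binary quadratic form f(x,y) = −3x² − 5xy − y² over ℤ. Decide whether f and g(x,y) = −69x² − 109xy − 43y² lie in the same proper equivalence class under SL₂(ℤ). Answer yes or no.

D₁ = 13, D₂ = 13
river cycle of f (length 2): (-1, 3, 1), (1, 3, -1)
river cycle of g (length 2): (1, 3, -1), (-1, 3, 1)
cycles coincide ⇒ equivalent

yes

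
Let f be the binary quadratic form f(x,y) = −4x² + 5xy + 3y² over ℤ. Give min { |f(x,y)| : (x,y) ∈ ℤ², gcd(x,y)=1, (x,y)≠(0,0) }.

river: ρ → (3,7,-2)
river: ρ → (-2,5,6)
river: ρ → (6,7,-1)
river: ρ → (-1,7,6)
river: ρ → (6,5,-2)
river: ρ → (-2,7,3)
river: ρ → (3,5,-4)
river: ρ → (-4,3,4)
river: ρ → (4,5,-3)
river: ρ → (-3,7,2)
river: ρ → (2,5,-6)
river: ρ → (-6,7,1)
river: ρ → (1,7,-6)
river: ρ → (-6,5,2)
river: ρ → (2,7,-3)
river: ρ → (-3,5,4)
river: ρ → (4,3,-4)
river: ρ → (-4,5,3)
closes: descent 0, river 18
min |a| on river = 1

1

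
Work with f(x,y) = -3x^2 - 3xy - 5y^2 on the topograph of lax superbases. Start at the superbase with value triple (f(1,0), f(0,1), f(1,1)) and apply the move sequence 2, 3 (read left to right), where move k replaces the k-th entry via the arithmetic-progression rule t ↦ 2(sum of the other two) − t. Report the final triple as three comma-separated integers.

start (-3,-5,-11) = (f(1,0),f(0,1),f(1,1))
replace slot 2: 2·((-3)+(-11)) − (-5) = -23 → (-3,-23,-11)
replace slot 3: 2·((-3)+(-23)) − (-11) = -41 → (-3,-23,-41)

-3,-23,-41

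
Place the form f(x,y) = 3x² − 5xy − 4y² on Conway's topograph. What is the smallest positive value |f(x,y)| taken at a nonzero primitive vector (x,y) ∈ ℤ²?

descent: ρ → (-4,5,3)  [lands on river]
river: ρ → (3,7,-2)
river: ρ → (-2,5,6)
river: ρ → (6,7,-1)
river: ρ → (-1,7,6)
river: ρ → (6,5,-2)
river: ρ → (-2,7,3)
river: ρ → (3,5,-4)
river: ρ → (-4,3,4)
river: ρ → (4,5,-3)
river: ρ → (-3,7,2)
river: ρ → (2,5,-6)
river: ρ → (-6,7,1)
river: ρ → (1,7,-6)
river: ρ → (-6,5,2)
river: ρ → (2,7,-3)
river: ρ → (-3,5,4)
river: ρ → (4,3,-4)
closes: descent 1, river 18
min |a| on river = 1

1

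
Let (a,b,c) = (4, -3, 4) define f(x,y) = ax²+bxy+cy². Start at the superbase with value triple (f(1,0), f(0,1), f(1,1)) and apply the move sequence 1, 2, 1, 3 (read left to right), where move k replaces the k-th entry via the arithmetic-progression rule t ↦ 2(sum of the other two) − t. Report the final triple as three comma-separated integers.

start (4,4,5) = (f(1,0),f(0,1),f(1,1))
replace slot 1: 2·(4+5) − 4 = 14 → (14,4,5)
replace slot 2: 2·(14+5) − 4 = 34 → (14,34,5)
replace slot 1: 2·(34+5) − 14 = 64 → (64,34,5)
replace slot 3: 2·(64+34) − 5 = 191 → (64,34,191)

64,34,191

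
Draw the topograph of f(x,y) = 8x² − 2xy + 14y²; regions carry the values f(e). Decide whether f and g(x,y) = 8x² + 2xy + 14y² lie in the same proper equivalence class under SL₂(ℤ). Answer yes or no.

D₁ = -444, D₂ = -444
f: reduced (well bottom): (8,-2,14) with a≤c, −a<b≤a
g: reduced (well bottom): (8,2,14) with a≤c, −a<b≤a
reduced forms (8, -2, 14) vs (8, 2, 14) ⇒ inequivalent

no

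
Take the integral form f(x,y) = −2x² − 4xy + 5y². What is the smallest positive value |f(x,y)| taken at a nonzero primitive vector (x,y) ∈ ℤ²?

descent: ρ → (5,4,-2)  [lands on river]
river: ρ → (-2,4,5)
river: ρ → (5,6,-1)
river: ρ → (-1,6,5)
closes: descent 1, river 4
min |a| on river = 1

1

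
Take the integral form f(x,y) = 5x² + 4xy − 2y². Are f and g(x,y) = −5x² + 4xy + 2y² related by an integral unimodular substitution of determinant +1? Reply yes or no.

D₁ = 56, D₂ = 56
river cycle of f (length 4): (-2, 4, 5), (5, 6, -1), (-1, 6, 5), (5, 4, -2)
river cycle of g (length 4): (2, 4, -5), (-5, 6, 1), (1, 6, -5), (-5, 4, 2)
cycles differ ⇒ inequivalent

no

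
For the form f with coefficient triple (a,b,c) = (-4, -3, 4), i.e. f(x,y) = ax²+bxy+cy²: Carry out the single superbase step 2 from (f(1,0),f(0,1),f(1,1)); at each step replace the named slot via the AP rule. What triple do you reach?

start (-4,4,-3) = (f(1,0),f(0,1),f(1,1))
replace slot 2: 2·((-4)+(-3)) − 4 = -18 → (-4,-18,-3)

-4,-18,-3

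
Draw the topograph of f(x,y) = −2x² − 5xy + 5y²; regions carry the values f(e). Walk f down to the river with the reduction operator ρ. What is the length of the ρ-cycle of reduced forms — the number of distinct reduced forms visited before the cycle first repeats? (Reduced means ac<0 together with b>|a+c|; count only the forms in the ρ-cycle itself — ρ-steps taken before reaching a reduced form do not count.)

D = 65, ⌊√D⌋ = 8
descent: ρ → (5,5,-2)  [lands on river]
river: ρ → (-2,7,2)
river: ρ → (2,5,-5)
river: ρ → (-5,5,2)
river: ρ → (2,7,-2)
river: ρ → (-2,5,5)
ρ-cycle length = 6 (tail of 1 descent step not counted)

6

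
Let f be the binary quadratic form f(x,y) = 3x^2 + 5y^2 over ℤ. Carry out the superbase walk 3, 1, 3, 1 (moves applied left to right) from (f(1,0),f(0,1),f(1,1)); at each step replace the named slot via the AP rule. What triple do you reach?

start (3,5,8) = (f(1,0),f(0,1),f(1,1))
replace slot 3: 2·(3+5) − 8 = 8 → (3,5,8)
replace slot 1: 2·(5+8) − 3 = 23 → (23,5,8)
replace slot 3: 2·(23+5) − 8 = 48 → (23,5,48)
replace slot 1: 2·(5+48) − 23 = 83 → (83,5,48)

83,5,48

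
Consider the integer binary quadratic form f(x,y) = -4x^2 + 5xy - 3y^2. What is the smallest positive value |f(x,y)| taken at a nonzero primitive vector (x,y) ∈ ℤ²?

translate: b→3 (≡-5 mod 8), so (4,-5,3)→(4,3,2)
flip: (4,3,2)→(2,-3,4)
translate: b→1 (≡-3 mod 4), so (2,-3,4)→(2,1,3)
reduced (well bottom): (2,1,3) with a≤c, −a<b≤a
well minimum |f| = |-2| = 2 (negative-definite)

2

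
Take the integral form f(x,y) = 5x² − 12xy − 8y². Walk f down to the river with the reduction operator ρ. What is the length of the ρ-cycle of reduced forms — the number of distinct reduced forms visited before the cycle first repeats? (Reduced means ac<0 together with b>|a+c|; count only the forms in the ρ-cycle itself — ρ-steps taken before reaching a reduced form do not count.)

D = 304, ⌊√D⌋ = 17
descent: ρ → (-8,12,5)  [lands on river]
river: ρ → (5,8,-12)
river: ρ → (-12,16,1)
river: ρ → (1,16,-12)
river: ρ → (-12,8,5)
river: ρ → (5,12,-8)
river: ρ → (-8,4,9)
river: ρ → (9,14,-3)
river: ρ → (-3,16,4)
river: ρ → (4,16,-3)
river: ρ → (-3,14,9)
river: ρ → (9,4,-8)
ρ-cycle length = 12 (tail of 1 descent step not counted)

12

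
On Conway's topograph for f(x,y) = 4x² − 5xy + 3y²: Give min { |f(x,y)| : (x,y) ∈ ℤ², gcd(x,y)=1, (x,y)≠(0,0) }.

translate: b→3 (≡-5 mod 8), so (4,-5,3)→(4,3,2)
flip: (4,3,2)→(2,-3,4)
translate: b→1 (≡-3 mod 4), so (2,-3,4)→(2,1,3)
reduced (well bottom): (2,1,3) with a≤c, −a<b≤a
well minimum = a = 2

2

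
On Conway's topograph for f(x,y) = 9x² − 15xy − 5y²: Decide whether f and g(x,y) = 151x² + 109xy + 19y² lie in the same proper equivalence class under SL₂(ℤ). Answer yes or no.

D₁ = 405, D₂ = 405
river cycle of f (length 6): (-5, 15, 9), (9, 3, -11), (-11, 19, 1), (1, 19, -11), (-11, 3, 9), (9, 15, -5)
river cycle of g (length 6): (-5, 15, 9), (9, 3, -11), (-11, 19, 1), (1, 19, -11), (-11, 3, 9), (9, 15, -5)
cycles coincide ⇒ equivalent

yes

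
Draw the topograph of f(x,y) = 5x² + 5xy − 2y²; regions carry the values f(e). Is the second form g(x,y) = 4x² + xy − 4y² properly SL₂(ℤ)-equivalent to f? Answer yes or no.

D₁ = 65, D₂ = 65
river cycle of f (length 6): (-2, 7, 2), (2, 5, -5), (-5, 5, 2), (2, 7, -2), (-2, 5, 5), (5, 5, -2)
river cycle of g (length 6): (-4, 7, 1), (1, 7, -4), (-4, 1, 4), (4, 7, -1), (-1, 7, 4), (4, 1, -4)
cycles differ ⇒ inequivalent

no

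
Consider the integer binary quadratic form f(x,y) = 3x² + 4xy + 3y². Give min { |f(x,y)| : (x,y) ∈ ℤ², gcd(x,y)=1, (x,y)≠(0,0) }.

translate: b→-2 (≡4 mod 6), so (3,4,3)→(3,-2,2)
flip: (3,-2,2)→(2,2,3)
reduced (well bottom): (2,2,3) with a≤c, −a<b≤a
well minimum = a = 2

2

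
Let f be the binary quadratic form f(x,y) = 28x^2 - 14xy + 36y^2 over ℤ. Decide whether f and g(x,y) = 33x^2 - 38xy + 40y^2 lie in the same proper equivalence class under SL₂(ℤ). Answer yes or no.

D₁ = -3836, D₂ = -3836
f: reduced (well bottom): (28,-14,36) with a≤c, −a<b≤a
g: translate: b→28 (≡-38 mod 66), so (33,-38,40)→(33,28,35)
g: reduced (well bottom): (33,28,35) with a≤c, −a<b≤a
reduced forms (28, -14, 36) vs (33, 28, 35) ⇒ inequivalent

no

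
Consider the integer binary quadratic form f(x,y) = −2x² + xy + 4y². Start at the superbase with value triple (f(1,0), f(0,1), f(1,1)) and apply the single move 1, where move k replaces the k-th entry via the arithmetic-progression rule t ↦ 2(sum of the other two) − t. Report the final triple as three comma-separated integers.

start (-2,4,3) = (f(1,0),f(0,1),f(1,1))
replace slot 1: 2·(4+3) − (-2) = 16 → (16,4,3)

16,4,3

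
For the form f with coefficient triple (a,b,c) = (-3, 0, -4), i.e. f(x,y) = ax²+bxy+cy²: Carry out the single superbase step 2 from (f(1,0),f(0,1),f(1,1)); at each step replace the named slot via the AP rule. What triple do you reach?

start (-3,-4,-7) = (f(1,0),f(0,1),f(1,1))
replace slot 2: 2·((-3)+(-7)) − (-4) = -16 → (-3,-16,-7)

-3,-16,-7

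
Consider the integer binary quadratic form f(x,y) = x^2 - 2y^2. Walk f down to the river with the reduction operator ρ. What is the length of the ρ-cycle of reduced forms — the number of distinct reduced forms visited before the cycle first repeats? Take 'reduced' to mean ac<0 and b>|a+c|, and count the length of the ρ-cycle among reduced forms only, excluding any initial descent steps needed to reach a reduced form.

D = 8, ⌊√D⌋ = 2
descent: ρ → (-2,0,1)
descent: ρ → (1,2,-1)  [lands on river]
river: ρ → (-1,2,1)
ρ-cycle length = 2 (tail of 2 descent steps not counted)

2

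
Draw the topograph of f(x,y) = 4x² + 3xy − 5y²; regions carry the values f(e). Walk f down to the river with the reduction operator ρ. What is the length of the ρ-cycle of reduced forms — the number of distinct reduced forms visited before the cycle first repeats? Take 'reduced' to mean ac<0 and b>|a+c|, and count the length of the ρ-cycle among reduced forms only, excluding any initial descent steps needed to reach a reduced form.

D = 89, ⌊√D⌋ = 9
river: ρ → (-5,7,2)
river: ρ → (2,9,-1)
river: ρ → (-1,9,2)
river: ρ → (2,7,-5)
river: ρ → (-5,3,4)
river: ρ → (4,5,-4)
river: ρ → (-4,3,5)
river: ρ → (5,7,-2)
river: ρ → (-2,9,1)
river: ρ → (1,9,-2)
river: ρ → (-2,7,5)
river: ρ → (5,3,-4)
river: ρ → (-4,5,4)
river: ρ → (4,3,-5)
ρ-cycle length = 14 (tail of 0 descent steps not counted)

14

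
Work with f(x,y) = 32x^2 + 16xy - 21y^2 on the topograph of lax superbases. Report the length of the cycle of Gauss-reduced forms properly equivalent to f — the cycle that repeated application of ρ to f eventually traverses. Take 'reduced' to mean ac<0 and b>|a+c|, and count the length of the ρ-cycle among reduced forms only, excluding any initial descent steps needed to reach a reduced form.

D = 2944, ⌊√D⌋ = 54
river: ρ → (-21,26,27)
river: ρ → (27,28,-20)
river: ρ → (-20,52,3)
river: ρ → (3,50,-37)
river: ρ → (-37,24,16)
river: ρ → (16,40,-21)
river: ρ → (-21,44,12)
river: ρ → (12,52,-5)
river: ρ → (-5,48,32)
river: ρ → (32,16,-21)
ρ-cycle length = 10 (tail of 0 descent steps not counted)

10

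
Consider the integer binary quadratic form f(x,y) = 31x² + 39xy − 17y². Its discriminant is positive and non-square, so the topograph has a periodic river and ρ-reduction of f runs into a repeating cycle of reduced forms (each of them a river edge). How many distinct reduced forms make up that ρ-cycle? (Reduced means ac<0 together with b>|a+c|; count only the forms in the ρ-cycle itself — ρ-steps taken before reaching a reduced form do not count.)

D = 3629, ⌊√D⌋ = 60
river: ρ → (-17,29,41)
river: ρ → (41,53,-5)
river: ρ → (-5,57,19)
river: ρ → (19,57,-5)
river: ρ → (-5,53,41)
river: ρ → (41,29,-17)
river: ρ → (-17,39,31)
river: ρ → (31,23,-25)
river: ρ → (-25,27,29)
river: ρ → (29,31,-23)
river: ρ → (-23,15,37)
river: ρ → (37,59,-1)
river: ρ → (-1,59,37)
river: ρ → (37,15,-23)
river: ρ → (-23,31,29)
river: ρ → (29,27,-25)
river: ρ → (-25,23,31)
river: ρ → (31,39,-17)
ρ-cycle length = 18 (tail of 0 descent steps not counted)

18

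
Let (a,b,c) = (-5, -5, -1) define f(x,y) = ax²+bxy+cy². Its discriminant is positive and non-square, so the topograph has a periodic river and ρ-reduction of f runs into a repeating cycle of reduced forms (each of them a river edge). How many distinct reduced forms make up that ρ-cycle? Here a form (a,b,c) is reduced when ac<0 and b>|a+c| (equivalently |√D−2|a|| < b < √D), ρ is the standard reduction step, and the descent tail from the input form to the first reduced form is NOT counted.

D = 5, ⌊√D⌋ = 2
descent: ρ → (-1,1,1)  [lands on river]
river: ρ → (1,1,-1)
ρ-cycle length = 2 (tail of 1 descent step not counted)

2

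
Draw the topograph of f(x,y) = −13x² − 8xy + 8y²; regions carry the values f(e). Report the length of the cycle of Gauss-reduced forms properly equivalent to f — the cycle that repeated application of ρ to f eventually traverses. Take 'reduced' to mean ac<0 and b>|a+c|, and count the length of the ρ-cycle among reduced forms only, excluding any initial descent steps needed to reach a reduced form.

D = 480, ⌊√D⌋ = 21
descent: ρ → (8,8,-13)  [lands on river]
river: ρ → (-13,18,3)
river: ρ → (3,18,-13)
river: ρ → (-13,8,8)
ρ-cycle length = 4 (tail of 1 descent step not counted)

4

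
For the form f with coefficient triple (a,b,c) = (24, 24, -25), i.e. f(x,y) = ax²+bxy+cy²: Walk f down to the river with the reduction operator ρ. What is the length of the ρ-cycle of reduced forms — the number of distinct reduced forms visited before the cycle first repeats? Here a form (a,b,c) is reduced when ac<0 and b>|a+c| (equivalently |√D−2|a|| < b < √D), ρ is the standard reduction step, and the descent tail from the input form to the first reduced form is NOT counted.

D = 2976, ⌊√D⌋ = 54
river: ρ → (-25,26,23)
river: ρ → (23,20,-28)
river: ρ → (-28,36,15)
river: ρ → (15,54,-1)
river: ρ → (-1,54,15)
river: ρ → (15,36,-28)
river: ρ → (-28,20,23)
river: ρ → (23,26,-25)
river: ρ → (-25,24,24)
river: ρ → (24,24,-25)
ρ-cycle length = 10 (tail of 0 descent steps not counted)

10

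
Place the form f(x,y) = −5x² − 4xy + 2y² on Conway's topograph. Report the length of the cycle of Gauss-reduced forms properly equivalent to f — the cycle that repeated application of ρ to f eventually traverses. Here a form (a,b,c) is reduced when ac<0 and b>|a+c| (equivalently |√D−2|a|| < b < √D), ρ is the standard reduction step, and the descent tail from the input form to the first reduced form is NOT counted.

D = 56, ⌊√D⌋ = 7
descent: ρ → (2,4,-5)  [lands on river]
river: ρ → (-5,6,1)
river: ρ → (1,6,-5)
river: ρ → (-5,4,2)
ρ-cycle length = 4 (tail of 1 descent step not counted)

4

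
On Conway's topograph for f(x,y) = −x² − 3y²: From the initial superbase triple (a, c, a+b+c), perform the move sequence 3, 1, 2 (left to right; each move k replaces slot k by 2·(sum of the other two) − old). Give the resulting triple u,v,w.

start (-1,-3,-4) = (f(1,0),f(0,1),f(1,1))
replace slot 3: 2·((-1)+(-3)) − (-4) = -4 → (-1,-3,-4)
replace slot 1: 2·((-3)+(-4)) − (-1) = -13 → (-13,-3,-4)
replace slot 2: 2·((-13)+(-4)) − (-3) = -31 → (-13,-31,-4)

-13,-31,-4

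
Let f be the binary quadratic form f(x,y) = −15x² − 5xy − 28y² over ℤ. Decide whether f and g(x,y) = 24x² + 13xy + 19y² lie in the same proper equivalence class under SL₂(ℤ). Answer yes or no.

D₁ = -1655, D₂ = -1655
f is negative-definite; reduce −f:
−f: reduced (well bottom): (15,5,28) with a≤c, −a<b≤a
flip sign back: reduced form of f is (-15,-5,-28)
g: flip: (24,13,19)→(19,-13,24)
g: reduced (well bottom): (19,-13,24) with a≤c, −a<b≤a
reduced forms (-15, -5, -28) vs (19, -13, 24) ⇒ inequivalent

no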